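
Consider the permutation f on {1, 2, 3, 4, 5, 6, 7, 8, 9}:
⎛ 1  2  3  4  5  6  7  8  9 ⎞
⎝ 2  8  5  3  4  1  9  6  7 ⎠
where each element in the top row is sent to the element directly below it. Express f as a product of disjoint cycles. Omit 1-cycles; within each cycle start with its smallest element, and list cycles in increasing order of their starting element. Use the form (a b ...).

Iterating f from 1 gives 1 → 2 → 8 → 6 → 1; that is the 4-cycle (1 2 8 6).
Repeating from the next unused element and collecting all non-trivial cycles gives (1 2 8 6)(3 5 4)(7 9).

(1 2 8 6)(3 5 4)(7 9)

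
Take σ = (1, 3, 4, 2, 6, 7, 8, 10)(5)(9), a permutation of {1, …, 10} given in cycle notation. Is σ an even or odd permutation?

The cycle lengths are 8, 1, 1.
A cycle of length ℓ contributes ℓ−1 transpositions, so σ is a product of 7 transpositions — odd.

odd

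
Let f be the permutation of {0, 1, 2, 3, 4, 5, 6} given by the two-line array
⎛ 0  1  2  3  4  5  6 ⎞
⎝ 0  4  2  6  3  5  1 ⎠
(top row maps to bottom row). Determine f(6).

1

The entry below 6 in the array is 1, so f(6) = 1.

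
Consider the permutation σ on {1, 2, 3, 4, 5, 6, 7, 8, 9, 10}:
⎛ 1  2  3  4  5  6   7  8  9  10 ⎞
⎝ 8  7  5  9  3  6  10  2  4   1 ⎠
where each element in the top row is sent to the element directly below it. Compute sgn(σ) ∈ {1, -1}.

In disjoint-cycle form the cycle lengths are 5, 2, 2, 1.
A cycle is odd iff its length is even; σ has 2 even-length cycles, so sgn(σ) = (−1)^2 and σ is even.

1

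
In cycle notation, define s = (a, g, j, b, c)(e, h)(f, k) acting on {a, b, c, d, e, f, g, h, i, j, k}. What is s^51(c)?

c lies in the 5-cycle (a, g, j, b, c).
Powers repeat with period 5 on this cycle, and 51 mod 5 = 1, so s^51(c) = s^1(c).
Stepping 1 place around the cycle: c → a.

a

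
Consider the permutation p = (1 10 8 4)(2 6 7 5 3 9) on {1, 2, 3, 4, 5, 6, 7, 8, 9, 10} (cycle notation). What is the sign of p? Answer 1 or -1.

1

The cycle lengths are 6, 4.
A cycle is odd iff its length is even; p has 2 even-length cycles, so sgn(p) = (−1)^2 and p is even.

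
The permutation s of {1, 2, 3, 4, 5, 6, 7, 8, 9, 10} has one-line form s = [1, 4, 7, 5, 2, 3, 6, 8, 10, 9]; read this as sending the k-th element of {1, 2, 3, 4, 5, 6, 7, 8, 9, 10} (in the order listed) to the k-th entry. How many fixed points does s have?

The fixed points (elements with s(x) = x) are {1, 8}, so there are 2.

2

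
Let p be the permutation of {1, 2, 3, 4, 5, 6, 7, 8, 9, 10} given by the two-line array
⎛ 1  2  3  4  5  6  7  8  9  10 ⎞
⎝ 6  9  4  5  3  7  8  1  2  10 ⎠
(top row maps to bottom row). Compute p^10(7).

1

Tracing 7 → 8 → … returns to 7 after 4 steps, so 7 lies in a 4-cycle (1, 6, 7, 8).
Powers repeat with period 4 on this cycle, and 10 mod 4 = 2, so p^10(7) = p^2(7).
Stepping 2 places around the cycle: 7 → 8 → 1.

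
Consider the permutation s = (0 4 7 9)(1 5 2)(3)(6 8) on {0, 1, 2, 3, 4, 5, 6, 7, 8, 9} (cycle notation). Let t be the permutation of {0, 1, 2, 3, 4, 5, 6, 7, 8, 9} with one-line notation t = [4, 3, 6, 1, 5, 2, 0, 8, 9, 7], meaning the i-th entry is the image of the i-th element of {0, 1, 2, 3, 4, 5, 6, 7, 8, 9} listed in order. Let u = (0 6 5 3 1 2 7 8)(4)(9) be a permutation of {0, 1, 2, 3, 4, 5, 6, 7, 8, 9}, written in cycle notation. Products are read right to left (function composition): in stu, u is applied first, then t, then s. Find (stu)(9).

9

Apply the permutations in order: u(9) = 9, then t(9) = 7, then s(7) = 9. So (stu)(9) = 9.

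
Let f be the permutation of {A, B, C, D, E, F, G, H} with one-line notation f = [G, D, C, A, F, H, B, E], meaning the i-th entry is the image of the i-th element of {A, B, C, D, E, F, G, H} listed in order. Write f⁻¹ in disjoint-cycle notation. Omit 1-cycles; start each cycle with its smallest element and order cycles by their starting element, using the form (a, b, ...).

The cycle decomposition of f is (A, G, B, D)(E, F, H).
The inverse reverses every cycle; in canonical form, f⁻¹ = (A, D, B, G)(E, H, F).

(A, D, B, G)(E, H, F)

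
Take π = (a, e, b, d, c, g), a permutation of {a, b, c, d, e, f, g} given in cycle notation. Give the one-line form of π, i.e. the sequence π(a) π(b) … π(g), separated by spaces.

e d g c b f a

Reading each image from the cycles: a↦e, b↦d, c↦g, d↦c, e↦b, f↦f, g↦a.
Listing these in domain order gives e d g c b f a.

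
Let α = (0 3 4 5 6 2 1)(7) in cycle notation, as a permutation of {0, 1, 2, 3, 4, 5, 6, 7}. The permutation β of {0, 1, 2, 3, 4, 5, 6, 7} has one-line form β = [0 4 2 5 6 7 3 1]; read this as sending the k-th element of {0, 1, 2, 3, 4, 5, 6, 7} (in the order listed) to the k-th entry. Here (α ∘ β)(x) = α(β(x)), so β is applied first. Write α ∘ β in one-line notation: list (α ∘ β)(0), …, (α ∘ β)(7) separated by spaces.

3 5 1 6 2 7 4 0

(α ∘ β)(x) = α(β(x)). Computing each image: α(β(0)) = α(0) = 3, α(β(1)) = α(4) = 5, α(β(2)) = α(2) = 1, α(β(3)) = α(5) = 6, α(β(4)) = α(6) = 2, α(β(5)) = α(7) = 7, α(β(6)) = α(3) = 4, α(β(7)) = α(1) = 0.
Hence α ∘ β = [3 5 1 6 2 7 4 0].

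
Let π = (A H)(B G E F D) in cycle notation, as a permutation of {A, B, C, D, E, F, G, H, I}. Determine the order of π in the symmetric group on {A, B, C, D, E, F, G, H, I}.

10

The disjoint cycles have lengths 5, 2, 1, 1.
The order of π is the least common multiple of its cycle lengths: lcm(5, 2) = 10.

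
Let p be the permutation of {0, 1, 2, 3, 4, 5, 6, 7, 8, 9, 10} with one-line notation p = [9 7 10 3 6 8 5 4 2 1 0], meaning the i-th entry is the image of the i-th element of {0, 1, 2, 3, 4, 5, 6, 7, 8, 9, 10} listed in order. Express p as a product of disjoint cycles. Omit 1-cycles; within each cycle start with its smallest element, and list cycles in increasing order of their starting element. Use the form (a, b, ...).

(0, 9, 1, 7, 4, 6, 5, 8, 2, 10)

Start at 0 and follow images: 0 → 9 → 1 → 7 → 4 → 6 → 5 → 8 → 2 → 10 → 0, giving the cycle (0, 9, 1, 7, 4, 6, 5, 8, 2, 10).
Repeating from the next unused element and collecting all non-trivial cycles gives (0, 9, 1, 7, 4, 6, 5, 8, 2, 10).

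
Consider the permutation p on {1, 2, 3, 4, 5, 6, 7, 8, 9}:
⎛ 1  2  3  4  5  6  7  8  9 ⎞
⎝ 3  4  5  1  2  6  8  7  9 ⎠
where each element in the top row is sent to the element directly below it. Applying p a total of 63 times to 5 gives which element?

1

Tracing 5 → 2 → … returns to 5 after 5 steps, so 5 lies in a 5-cycle (1, 3, 5, 2, 4).
Powers repeat with period 5 on this cycle, and 63 mod 5 = 3, so p^63(5) = p^3(5).
Stepping 3 places around the cycle: 5 → 2 → 4 → 1.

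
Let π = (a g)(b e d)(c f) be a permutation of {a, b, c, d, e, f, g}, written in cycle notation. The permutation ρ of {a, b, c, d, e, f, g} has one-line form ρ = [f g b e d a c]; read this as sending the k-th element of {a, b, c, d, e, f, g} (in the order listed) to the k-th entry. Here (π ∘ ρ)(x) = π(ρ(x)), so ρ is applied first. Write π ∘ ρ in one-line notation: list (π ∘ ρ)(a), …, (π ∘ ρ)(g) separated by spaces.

c a e d b g f

(π ∘ ρ)(x) = π(ρ(x)). Computing each image: π(ρ(a)) = π(f) = c, π(ρ(b)) = π(g) = a, π(ρ(c)) = π(b) = e, π(ρ(d)) = π(e) = d, π(ρ(e)) = π(d) = b, π(ρ(f)) = π(a) = g, π(ρ(g)) = π(c) = f.
Hence π ∘ ρ = [c a e d b g f].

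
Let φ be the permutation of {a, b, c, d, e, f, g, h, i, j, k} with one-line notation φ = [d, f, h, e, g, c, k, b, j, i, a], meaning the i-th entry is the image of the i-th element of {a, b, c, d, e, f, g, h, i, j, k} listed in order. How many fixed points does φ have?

0

No element satisfies φ(x) = x, so there are 0 fixed points.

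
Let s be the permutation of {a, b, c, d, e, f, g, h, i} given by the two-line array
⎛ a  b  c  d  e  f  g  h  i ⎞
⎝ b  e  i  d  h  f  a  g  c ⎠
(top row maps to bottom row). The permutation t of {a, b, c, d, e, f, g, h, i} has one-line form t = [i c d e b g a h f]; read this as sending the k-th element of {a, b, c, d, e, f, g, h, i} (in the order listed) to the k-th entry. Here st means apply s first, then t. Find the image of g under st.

(st)(g) = t(s(g)). s(g) = a, then t(a) = i. So (st)(g) = i.

i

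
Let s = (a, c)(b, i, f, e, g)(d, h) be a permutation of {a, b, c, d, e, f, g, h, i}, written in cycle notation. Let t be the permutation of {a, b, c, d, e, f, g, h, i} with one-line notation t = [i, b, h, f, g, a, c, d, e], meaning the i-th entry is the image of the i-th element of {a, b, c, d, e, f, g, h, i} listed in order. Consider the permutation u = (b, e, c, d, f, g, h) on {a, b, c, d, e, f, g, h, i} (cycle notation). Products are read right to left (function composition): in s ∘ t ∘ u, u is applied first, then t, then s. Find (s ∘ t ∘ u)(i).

Apply the permutations in order: u(i) = i, then t(i) = e, then s(e) = g. So (s ∘ t ∘ u)(i) = g.

g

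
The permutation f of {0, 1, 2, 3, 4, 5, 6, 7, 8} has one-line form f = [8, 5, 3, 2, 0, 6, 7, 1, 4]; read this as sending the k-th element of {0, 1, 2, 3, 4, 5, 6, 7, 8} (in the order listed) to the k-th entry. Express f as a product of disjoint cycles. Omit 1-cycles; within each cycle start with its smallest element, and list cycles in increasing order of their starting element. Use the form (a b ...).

Iterating f from 0 gives 0 → 8 → 4 → 0; that is the 3-cycle (0 8 4).
Repeating from the next unused element and collecting all non-trivial cycles gives (0 8 4)(1 5 6 7)(2 3).

(0 8 4)(1 5 6 7)(2 3)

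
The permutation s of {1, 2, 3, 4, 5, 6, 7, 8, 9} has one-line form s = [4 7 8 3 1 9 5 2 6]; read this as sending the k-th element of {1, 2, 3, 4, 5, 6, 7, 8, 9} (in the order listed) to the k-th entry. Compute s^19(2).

3

Tracing 2 → 7 → … returns to 2 after 7 steps, so 2 lies in a 7-cycle (1 4 3 8 2 7 5).
On a 7-cycle, s^7 is the identity, so s^19 = s^5 there (19 ≡ 5 mod 7).
Advancing 5 steps from 2: 2 → 7 → 5 → 1 → 4 → 3.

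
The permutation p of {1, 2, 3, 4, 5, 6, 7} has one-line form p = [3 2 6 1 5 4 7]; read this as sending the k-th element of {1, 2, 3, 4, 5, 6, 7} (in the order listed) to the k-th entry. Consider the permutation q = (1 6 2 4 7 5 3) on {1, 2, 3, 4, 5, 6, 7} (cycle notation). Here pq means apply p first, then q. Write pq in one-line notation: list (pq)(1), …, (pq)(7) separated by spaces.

Chase each element through p then q: 1 → 3 → 1; 2 → 2 → 4; 3 → 6 → 2; 4 → 1 → 6; 5 → 5 → 3; 6 → 4 → 7; 7 → 7 → 5.
Collecting the images, pq = [1 4 2 6 3 7 5].

1 4 2 6 3 7 5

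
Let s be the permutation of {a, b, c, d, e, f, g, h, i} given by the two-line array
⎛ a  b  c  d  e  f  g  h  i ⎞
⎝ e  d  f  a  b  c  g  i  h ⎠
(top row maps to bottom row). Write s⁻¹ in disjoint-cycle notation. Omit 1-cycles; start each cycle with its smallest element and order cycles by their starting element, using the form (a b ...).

(a d b e)(c f)(h i)

First write s in disjoint cycles: (a e b d)(c f)(h i).
The inverse reverses every cycle; in canonical form, s⁻¹ = (a d b e)(c f)(h i).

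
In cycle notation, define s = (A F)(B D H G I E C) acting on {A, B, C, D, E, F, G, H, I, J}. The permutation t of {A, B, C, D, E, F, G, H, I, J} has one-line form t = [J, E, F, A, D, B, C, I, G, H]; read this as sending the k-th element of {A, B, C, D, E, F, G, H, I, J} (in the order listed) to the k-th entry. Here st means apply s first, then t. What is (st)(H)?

C

s(H) = G, then t(G) = C; composing gives (st)(H) = C.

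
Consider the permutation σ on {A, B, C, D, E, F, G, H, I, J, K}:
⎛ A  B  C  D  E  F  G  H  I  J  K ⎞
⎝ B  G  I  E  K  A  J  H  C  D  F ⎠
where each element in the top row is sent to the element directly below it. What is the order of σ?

8

The disjoint-cycle form of σ has cycle lengths 8, 2, 1.
The order of σ is the least common multiple of its cycle lengths: lcm(8, 2) = 8.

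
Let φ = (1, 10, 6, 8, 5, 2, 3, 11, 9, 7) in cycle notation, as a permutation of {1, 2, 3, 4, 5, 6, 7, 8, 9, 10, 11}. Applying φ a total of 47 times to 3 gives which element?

3 lies in the 10-cycle (1, 10, 6, 8, 5, 2, 3, 11, 9, 7).
Powers repeat with period 10 on this cycle, and 47 mod 10 = 7, so φ^47(3) = φ^7(3).
Advancing 7 steps from 3: 3 → 11 → 9 → 7 → 1 → 10 → 6 → 8.

8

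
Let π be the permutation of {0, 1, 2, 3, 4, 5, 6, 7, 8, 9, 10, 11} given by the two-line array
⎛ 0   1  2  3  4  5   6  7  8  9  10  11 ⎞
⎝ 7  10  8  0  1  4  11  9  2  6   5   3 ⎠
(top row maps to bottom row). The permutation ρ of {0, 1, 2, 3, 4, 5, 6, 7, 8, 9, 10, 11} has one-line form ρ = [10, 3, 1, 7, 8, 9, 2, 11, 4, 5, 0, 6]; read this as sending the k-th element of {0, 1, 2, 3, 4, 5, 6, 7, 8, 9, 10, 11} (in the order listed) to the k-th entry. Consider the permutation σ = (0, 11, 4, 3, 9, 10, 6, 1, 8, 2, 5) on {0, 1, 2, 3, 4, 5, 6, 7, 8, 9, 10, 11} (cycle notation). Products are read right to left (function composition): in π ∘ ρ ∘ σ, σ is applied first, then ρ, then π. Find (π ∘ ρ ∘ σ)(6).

Chase 6: σ(6) = 1; ρ(1) = 3; π(3) = 0. Hence (π ∘ ρ ∘ σ)(6) = 0.

0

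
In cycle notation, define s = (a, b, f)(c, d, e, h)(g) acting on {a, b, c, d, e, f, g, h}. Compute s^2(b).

b lies in the 3-cycle (a, b, f).
Stepping 2 places around the cycle: b → f → a.

a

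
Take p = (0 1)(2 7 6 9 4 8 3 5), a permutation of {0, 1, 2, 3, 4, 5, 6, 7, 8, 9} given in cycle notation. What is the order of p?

8

The disjoint cycles have lengths 8, 2.
The order is lcm(8, 2) = 8.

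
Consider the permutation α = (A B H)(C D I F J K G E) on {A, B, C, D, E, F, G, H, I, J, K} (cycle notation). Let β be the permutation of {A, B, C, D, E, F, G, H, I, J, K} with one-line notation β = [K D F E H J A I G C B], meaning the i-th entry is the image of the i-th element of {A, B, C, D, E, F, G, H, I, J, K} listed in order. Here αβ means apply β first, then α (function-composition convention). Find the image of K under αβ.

β(K) = B, then α(B) = H; composing gives (αβ)(K) = H.

H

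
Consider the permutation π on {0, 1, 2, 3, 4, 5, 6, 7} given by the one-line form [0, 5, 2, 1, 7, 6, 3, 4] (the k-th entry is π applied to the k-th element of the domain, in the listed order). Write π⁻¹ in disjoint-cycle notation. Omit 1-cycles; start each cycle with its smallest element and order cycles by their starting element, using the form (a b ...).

The cycle decomposition of π is (1 5 6 3)(4 7).
The inverse reverses every cycle; in canonical form, π⁻¹ = (1 3 6 5)(4 7).

(1 3 6 5)(4 7)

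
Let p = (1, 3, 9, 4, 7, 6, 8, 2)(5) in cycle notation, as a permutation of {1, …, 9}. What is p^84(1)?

1 lies in the 8-cycle (1, 3, 9, 4, 7, 6, 8, 2).
Since the cycle has length 8, p^84 acts on it the same as p^4 (84 mod 8 = 4).
Stepping 4 places around the cycle: 1 → 3 → 9 → 4 → 7.

7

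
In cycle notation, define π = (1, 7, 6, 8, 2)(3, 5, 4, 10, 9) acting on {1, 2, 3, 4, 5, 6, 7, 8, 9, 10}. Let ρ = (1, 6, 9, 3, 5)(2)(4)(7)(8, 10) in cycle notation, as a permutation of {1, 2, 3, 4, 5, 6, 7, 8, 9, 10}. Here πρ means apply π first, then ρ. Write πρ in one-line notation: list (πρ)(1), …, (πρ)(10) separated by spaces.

For each element, apply π then ρ: 1 → 7 → 7; 2 → 1 → 6; 3 → 5 → 1; 4 → 10 → 8; 5 → 4 → 4; 6 → 8 → 10; 7 → 6 → 9; 8 → 2 → 2; 9 → 3 → 5; 10 → 9 → 3.
Collecting the images, πρ = [7 6 1 8 4 10 9 2 5 3].

7 6 1 8 4 10 9 2 5 3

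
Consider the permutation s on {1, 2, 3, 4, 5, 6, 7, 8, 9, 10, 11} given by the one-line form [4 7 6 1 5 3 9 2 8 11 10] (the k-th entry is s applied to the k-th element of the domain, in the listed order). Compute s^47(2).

Tracing 2 → 7 → … returns to 2 after 4 steps, so 2 lies in a 4-cycle (2 7 9 8).
On a 4-cycle, s^4 is the identity, so s^47 = s^3 there (47 ≡ 3 mod 4).
Stepping 3 places around the cycle: 2 → 7 → 9 → 8.

8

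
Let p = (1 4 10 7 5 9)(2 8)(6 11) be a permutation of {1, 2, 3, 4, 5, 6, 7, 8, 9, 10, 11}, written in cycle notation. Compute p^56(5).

1

5 lies in the 6-cycle (1 4 10 7 5 9).
Powers repeat with period 6 on this cycle, and 56 mod 6 = 2, so p^56(5) = p^2(5).
Stepping 2 places around the cycle: 5 → 9 → 1.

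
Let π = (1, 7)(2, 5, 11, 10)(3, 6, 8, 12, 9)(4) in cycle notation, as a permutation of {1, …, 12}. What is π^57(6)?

12

6 lies in the 5-cycle (3, 6, 8, 12, 9).
On a 5-cycle, π^5 is the identity, so π^57 = π^2 there (57 ≡ 2 mod 5).
Advancing 2 steps from 6: 6 → 8 → 12.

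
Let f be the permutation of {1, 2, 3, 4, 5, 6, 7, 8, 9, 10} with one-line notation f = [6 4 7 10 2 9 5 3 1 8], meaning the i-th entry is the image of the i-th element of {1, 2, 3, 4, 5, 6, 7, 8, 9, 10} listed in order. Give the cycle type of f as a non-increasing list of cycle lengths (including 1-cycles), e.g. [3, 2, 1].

[7, 3]

The disjoint cycles are (1, 6, 9)(2, 4, 10, 8, 3, 7, 5), with lengths 7, 3 in non-increasing order.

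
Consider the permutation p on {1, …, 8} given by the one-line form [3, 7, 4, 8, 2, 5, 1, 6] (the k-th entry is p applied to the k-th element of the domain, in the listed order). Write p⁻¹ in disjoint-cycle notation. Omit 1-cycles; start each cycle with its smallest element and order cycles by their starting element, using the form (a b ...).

(1 7 2 5 6 8 4 3)

First write p in disjoint cycles: (1 3 4 8 6 5 2 7).
The inverse reverses every cycle; in canonical form, p⁻¹ = (1 7 2 5 6 8 4 3).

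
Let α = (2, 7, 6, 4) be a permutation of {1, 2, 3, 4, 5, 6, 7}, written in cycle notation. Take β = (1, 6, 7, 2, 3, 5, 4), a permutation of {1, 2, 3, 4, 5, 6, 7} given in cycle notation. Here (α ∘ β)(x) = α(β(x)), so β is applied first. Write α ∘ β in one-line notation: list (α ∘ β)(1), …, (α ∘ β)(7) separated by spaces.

(α ∘ β)(x) = α(β(x)). Computing each image: α(β(1)) = α(6) = 4, α(β(2)) = α(3) = 3, α(β(3)) = α(5) = 5, α(β(4)) = α(1) = 1, α(β(5)) = α(4) = 2, α(β(6)) = α(7) = 6, α(β(7)) = α(2) = 7.
Hence α ∘ β = [4 3 5 1 2 6 7].

4 3 5 1 2 6 7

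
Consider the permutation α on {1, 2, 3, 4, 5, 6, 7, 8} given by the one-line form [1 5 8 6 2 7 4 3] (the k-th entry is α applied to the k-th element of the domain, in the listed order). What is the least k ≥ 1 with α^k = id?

The disjoint-cycle form of α has cycle lengths 3, 2, 2, 1.
The order of α is the least common multiple of its cycle lengths: lcm(3, 2, 2) = 6.

6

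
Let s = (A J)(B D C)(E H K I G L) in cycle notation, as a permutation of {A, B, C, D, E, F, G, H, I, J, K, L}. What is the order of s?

6

The disjoint cycles have lengths 6, 3, 2, 1.
The order is lcm(6, 3, 2) = 6.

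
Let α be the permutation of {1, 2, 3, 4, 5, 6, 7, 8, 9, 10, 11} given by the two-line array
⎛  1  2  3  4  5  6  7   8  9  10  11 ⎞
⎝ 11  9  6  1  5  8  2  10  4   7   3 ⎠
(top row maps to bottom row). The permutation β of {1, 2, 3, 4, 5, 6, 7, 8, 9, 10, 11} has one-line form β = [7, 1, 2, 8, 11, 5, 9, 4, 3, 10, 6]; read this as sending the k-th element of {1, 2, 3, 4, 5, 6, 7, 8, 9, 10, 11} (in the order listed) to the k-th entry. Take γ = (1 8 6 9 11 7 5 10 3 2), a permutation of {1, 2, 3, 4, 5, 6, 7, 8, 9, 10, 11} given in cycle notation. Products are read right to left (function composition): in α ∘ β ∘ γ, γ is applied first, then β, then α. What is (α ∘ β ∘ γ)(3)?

11

(α ∘ β ∘ γ)(3) = α(β(γ(3))). γ(3) = 2, then β(2) = 1, then α(1) = 11, so the result is 11.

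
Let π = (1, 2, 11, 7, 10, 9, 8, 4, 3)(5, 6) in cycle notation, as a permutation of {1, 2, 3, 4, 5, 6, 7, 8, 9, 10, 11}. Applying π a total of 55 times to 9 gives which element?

9 lies in the 9-cycle (1, 2, 11, 7, 10, 9, 8, 4, 3).
On a 9-cycle, π^9 is the identity, so π^55 = π^1 there (55 ≡ 1 mod 9).
Advancing 1 step from 9: 9 → 8.

8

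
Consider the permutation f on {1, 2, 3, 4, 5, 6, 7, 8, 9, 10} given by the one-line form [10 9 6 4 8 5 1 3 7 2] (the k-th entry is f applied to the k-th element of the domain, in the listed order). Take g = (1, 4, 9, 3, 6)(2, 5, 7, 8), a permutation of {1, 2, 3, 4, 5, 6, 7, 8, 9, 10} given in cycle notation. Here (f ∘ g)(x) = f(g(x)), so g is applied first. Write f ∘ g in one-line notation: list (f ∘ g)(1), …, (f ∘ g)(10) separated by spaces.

4 8 5 7 1 10 3 9 6 2

(f ∘ g)(x) = f(g(x)). Computing each image: f(g(1)) = f(4) = 4, f(g(2)) = f(5) = 8, f(g(3)) = f(6) = 5, f(g(4)) = f(9) = 7, f(g(5)) = f(7) = 1, f(g(6)) = f(1) = 10, f(g(7)) = f(8) = 3, f(g(8)) = f(2) = 9, f(g(9)) = f(3) = 6, f(g(10)) = f(10) = 2.
Hence f ∘ g = [4 8 5 7 1 10 3 9 6 2].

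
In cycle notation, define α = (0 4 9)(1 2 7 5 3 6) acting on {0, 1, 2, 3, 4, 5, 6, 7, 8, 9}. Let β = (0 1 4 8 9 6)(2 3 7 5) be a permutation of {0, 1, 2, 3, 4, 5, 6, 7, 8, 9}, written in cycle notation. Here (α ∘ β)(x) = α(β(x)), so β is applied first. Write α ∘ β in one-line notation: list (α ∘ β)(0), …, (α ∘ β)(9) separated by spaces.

(α ∘ β)(x) = α(β(x)). Computing each image: α(β(0)) = α(1) = 2, α(β(1)) = α(4) = 9, α(β(2)) = α(3) = 6, α(β(3)) = α(7) = 5, α(β(4)) = α(8) = 8, α(β(5)) = α(2) = 7, α(β(6)) = α(0) = 4, α(β(7)) = α(5) = 3, α(β(8)) = α(9) = 0, α(β(9)) = α(6) = 1.
Hence α ∘ β = [2 9 6 5 8 7 4 3 0 1].

2 9 6 5 8 7 4 3 0 1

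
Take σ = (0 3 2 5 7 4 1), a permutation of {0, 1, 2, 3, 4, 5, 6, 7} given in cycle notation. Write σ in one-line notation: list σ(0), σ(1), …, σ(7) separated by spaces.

3 0 5 2 1 7 6 4

Each element maps to the next entry in its cycle (wrapping to the front): 0↦3, 1↦0, 2↦5, 3↦2, 4↦1, 5↦7, 6↦6, 7↦4.
Listing these in domain order gives 3 0 5 2 1 7 6 4.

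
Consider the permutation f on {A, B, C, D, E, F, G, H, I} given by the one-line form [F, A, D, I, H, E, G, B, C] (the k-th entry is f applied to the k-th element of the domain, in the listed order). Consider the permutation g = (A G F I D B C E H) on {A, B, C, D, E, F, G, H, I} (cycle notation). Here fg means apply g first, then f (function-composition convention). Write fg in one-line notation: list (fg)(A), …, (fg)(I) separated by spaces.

G D H A B C E F I

For each element, apply g then f: A → G → G; B → C → D; C → E → H; D → B → A; E → H → B; F → I → C; G → F → E; H → A → F; I → D → I.
So fg in one-line form is G D H A B C E F I.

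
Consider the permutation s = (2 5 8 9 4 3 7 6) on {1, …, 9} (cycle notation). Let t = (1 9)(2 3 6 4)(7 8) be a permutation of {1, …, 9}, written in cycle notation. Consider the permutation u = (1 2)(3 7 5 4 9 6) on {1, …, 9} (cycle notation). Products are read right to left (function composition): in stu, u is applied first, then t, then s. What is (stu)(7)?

Apply the permutations in order: u(7) = 5, then t(5) = 5, then s(5) = 8. So (stu)(7) = 8.

8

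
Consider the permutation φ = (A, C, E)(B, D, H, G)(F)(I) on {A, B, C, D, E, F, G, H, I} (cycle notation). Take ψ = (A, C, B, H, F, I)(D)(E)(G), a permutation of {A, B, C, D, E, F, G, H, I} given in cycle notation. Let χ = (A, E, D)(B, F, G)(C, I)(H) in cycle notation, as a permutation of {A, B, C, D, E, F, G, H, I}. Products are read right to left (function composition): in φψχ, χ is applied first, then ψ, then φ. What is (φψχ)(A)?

(φψχ)(A) = φ(ψ(χ(A))). χ(A) = E, then ψ(E) = E, then φ(E) = A, so the result is A.

A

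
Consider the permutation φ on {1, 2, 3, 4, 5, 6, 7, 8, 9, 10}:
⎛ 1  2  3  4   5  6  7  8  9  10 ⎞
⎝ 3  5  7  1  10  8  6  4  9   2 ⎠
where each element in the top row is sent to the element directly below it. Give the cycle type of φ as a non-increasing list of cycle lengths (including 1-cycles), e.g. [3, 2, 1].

[6, 3, 1]

The disjoint cycles are (1 3 7 6 8 4)(2 5 10)(9), with lengths 6, 3, 1 in non-increasing order.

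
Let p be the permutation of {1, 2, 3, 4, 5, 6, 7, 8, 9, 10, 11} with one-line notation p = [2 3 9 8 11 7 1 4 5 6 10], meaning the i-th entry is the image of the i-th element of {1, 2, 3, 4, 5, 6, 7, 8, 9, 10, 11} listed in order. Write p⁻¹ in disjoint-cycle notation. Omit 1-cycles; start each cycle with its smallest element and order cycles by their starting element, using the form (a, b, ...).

The cycle decomposition of p is (1, 2, 3, 9, 5, 11, 10, 6, 7)(4, 8).
Reversing each cycle (and rotating so the smallest element leads) gives p⁻¹ = (1, 7, 6, 10, 11, 5, 9, 3, 2)(4, 8).

(1, 7, 6, 10, 11, 5, 9, 3, 2)(4, 8)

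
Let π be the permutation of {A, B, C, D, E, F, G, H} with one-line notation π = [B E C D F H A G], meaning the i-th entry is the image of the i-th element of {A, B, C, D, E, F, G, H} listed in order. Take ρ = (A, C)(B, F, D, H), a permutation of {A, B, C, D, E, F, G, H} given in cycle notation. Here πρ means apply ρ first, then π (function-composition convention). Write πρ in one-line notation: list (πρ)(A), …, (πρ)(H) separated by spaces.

C H B G F D A E

(πρ)(x) = π(ρ(x)). Computing each image: π(ρ(A)) = π(C) = C, π(ρ(B)) = π(F) = H, π(ρ(C)) = π(A) = B, π(ρ(D)) = π(H) = G, π(ρ(E)) = π(E) = F, π(ρ(F)) = π(D) = D, π(ρ(G)) = π(G) = A, π(ρ(H)) = π(B) = E.
Hence πρ = [C H B G F D A E].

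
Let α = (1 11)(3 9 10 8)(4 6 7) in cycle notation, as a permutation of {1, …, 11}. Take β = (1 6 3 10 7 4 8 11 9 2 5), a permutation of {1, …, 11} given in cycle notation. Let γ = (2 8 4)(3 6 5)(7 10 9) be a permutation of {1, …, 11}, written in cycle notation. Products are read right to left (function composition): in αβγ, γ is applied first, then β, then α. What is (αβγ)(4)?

Apply the permutations in order: γ(4) = 2, then β(2) = 5, then α(5) = 5. So (αβγ)(4) = 5.

5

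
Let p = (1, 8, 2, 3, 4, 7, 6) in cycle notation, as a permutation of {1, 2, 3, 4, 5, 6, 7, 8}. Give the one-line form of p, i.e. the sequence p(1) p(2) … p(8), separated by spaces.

Reading each image from the cycles: 1→8, 2→3, 3→4, 4→7, 5→5, 6→1, 7→6, 8→2.
So the one-line form is 8 3 4 7 5 1 6 2.

8 3 4 7 5 1 6 2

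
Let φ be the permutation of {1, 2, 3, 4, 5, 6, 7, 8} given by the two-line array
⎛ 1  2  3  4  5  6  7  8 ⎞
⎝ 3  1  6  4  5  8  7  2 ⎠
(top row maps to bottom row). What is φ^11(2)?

1

Tracing 2 → 1 → … returns to 2 after 5 steps, so 2 lies in a 5-cycle (1, 3, 6, 8, 2).
Powers repeat with period 5 on this cycle, and 11 mod 5 = 1, so φ^11(2) = φ^1(2).
Advancing 1 step from 2: 2 → 1.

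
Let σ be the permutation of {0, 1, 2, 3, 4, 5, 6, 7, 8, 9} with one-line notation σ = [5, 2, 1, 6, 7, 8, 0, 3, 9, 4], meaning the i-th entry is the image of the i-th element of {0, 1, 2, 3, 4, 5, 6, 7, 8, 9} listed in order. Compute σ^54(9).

5

Tracing 9 → 4 → … returns to 9 after 8 steps, so 9 lies in an 8-cycle (0, 5, 8, 9, 4, 7, 3, 6).
Since the cycle has length 8, σ^54 acts on it the same as σ^6 (54 mod 8 = 6).
Stepping 6 places around the cycle: 9 → 4 → 7 → 3 → 6 → 0 → 5.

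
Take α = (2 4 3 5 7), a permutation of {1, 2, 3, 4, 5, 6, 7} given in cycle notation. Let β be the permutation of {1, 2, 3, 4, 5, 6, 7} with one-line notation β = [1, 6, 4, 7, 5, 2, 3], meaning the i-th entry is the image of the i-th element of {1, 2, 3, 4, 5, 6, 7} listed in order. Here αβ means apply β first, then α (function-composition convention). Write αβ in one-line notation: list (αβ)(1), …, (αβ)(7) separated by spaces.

(αβ)(x) = α(β(x)). Computing each image: α(β(1)) = α(1) = 1, α(β(2)) = α(6) = 6, α(β(3)) = α(4) = 3, α(β(4)) = α(7) = 2, α(β(5)) = α(5) = 7, α(β(6)) = α(2) = 4, α(β(7)) = α(3) = 5.
Hence αβ = [1 6 3 2 7 4 5].

1 6 3 2 7 4 5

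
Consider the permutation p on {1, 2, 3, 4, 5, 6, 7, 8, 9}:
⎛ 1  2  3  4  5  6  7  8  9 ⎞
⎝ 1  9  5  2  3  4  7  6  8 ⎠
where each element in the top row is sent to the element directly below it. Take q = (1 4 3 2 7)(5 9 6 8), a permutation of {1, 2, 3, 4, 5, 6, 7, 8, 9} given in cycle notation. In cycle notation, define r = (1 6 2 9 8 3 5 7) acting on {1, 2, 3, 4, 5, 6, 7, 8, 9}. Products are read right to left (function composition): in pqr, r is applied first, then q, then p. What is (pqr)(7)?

2

(pqr)(7) = p(q(r(7))). r(7) = 1, then q(1) = 4, then p(4) = 2, so the result is 2.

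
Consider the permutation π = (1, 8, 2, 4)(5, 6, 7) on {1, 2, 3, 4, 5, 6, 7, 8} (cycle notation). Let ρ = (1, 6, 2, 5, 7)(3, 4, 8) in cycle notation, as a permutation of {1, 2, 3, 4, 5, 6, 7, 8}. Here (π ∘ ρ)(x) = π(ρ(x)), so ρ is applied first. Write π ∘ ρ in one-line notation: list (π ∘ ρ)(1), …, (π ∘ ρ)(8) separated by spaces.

7 6 1 2 5 4 8 3

(π ∘ ρ)(x) = π(ρ(x)). Computing each image: π(ρ(1)) = π(6) = 7, π(ρ(2)) = π(5) = 6, π(ρ(3)) = π(4) = 1, π(ρ(4)) = π(8) = 2, π(ρ(5)) = π(7) = 5, π(ρ(6)) = π(2) = 4, π(ρ(7)) = π(1) = 8, π(ρ(8)) = π(3) = 3.
Hence π ∘ ρ = [7 6 1 2 5 4 8 3].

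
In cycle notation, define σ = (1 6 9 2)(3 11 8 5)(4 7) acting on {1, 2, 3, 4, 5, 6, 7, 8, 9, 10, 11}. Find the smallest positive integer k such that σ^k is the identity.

The disjoint cycles have lengths 4, 4, 2, 1.
The order is lcm(4, 4, 2) = 4.

4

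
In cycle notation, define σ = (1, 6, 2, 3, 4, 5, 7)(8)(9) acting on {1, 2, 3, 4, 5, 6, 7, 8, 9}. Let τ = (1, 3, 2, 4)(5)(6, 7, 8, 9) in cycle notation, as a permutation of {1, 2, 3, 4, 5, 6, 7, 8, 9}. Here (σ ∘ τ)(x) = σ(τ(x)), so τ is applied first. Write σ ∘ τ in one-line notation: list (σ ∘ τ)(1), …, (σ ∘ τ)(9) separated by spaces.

(σ ∘ τ)(x) = σ(τ(x)). Computing each image: σ(τ(1)) = σ(3) = 4, σ(τ(2)) = σ(4) = 5, σ(τ(3)) = σ(2) = 3, σ(τ(4)) = σ(1) = 6, σ(τ(5)) = σ(5) = 7, σ(τ(6)) = σ(7) = 1, σ(τ(7)) = σ(8) = 8, σ(τ(8)) = σ(9) = 9, σ(τ(9)) = σ(6) = 2.
Hence σ ∘ τ = [4 5 3 6 7 1 8 9 2].

4 5 3 6 7 1 8 9 2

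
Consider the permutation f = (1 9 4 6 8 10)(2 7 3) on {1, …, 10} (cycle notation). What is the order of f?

The disjoint cycles have lengths 6, 3, 1.
Since disjoint cycles commute, ord(f) = lcm(6, 3) = 6.

6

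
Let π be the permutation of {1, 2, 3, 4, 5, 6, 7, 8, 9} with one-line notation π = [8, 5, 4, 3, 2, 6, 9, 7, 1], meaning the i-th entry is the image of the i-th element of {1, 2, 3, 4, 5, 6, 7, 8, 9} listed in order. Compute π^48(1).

1

Tracing 1 → 8 → … returns to 1 after 4 steps, so 1 lies in a 4-cycle (1, 8, 7, 9).
Since the cycle has length 4, π^48 acts on it the same as π^0 (48 mod 4 = 0).
So π^48(1) = 1.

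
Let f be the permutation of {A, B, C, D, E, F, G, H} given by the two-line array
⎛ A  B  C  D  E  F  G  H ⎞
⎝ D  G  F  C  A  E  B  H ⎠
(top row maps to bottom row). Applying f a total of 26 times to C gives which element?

Tracing C → F → … returns to C after 5 steps, so C lies in a 5-cycle (A, D, C, F, E).
On a 5-cycle, f^5 is the identity, so f^26 = f^1 there (26 ≡ 1 mod 5).
Advancing 1 step from C: C → F.

F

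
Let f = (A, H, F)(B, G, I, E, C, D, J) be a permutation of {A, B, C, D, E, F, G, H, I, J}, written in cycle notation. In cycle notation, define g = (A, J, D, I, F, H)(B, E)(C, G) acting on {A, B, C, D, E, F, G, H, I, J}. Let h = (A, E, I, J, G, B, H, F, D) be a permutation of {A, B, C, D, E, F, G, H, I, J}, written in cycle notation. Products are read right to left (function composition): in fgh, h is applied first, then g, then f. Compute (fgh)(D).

B

Apply the permutations in order: h(D) = A, then g(A) = J, then f(J) = B. So (fgh)(D) = B.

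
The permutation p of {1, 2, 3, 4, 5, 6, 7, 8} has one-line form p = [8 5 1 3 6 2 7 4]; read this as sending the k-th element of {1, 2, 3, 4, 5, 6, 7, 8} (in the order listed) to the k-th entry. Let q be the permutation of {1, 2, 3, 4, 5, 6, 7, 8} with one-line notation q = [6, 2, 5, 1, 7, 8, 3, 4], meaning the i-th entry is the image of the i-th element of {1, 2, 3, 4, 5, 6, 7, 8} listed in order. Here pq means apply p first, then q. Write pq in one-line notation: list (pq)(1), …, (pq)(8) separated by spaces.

(pq)(x) = q(p(x)). Computing each image: q(p(1)) = q(8) = 4, q(p(2)) = q(5) = 7, q(p(3)) = q(1) = 6, q(p(4)) = q(3) = 5, q(p(5)) = q(6) = 8, q(p(6)) = q(2) = 2, q(p(7)) = q(7) = 3, q(p(8)) = q(4) = 1.
Hence pq = [4 7 6 5 8 2 3 1].

4 7 6 5 8 2 3 1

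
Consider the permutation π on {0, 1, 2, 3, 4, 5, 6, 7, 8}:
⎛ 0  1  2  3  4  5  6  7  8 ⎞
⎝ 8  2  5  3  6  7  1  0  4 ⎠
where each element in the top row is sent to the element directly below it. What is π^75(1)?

Tracing 1 → 2 → … returns to 1 after 8 steps, so 1 lies in an 8-cycle (0 8 4 6 1 2 5 7).
On an 8-cycle, π^8 is the identity, so π^75 = π^3 there (75 ≡ 3 mod 8).
Stepping 3 places around the cycle: 1 → 2 → 5 → 7.

7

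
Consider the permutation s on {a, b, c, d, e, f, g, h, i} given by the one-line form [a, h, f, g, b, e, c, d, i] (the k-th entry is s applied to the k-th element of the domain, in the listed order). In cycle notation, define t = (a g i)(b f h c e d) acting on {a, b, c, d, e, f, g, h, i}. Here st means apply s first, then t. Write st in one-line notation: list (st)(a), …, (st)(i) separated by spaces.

(st)(x) = t(s(x)). Computing each image: t(s(a)) = t(a) = g, t(s(b)) = t(h) = c, t(s(c)) = t(f) = h, t(s(d)) = t(g) = i, t(s(e)) = t(b) = f, t(s(f)) = t(e) = d, t(s(g)) = t(c) = e, t(s(h)) = t(d) = b, t(s(i)) = t(i) = a.
Hence st = [g c h i f d e b a].

g c h i f d e b a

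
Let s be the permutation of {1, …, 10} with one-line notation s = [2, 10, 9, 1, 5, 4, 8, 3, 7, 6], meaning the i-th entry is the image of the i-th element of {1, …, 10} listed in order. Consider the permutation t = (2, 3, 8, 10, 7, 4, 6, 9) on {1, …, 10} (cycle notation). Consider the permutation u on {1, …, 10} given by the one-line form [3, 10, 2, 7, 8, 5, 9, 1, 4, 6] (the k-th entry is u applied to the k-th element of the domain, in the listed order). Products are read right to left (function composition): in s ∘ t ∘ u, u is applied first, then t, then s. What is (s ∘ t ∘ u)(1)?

3

(s ∘ t ∘ u)(1) = s(t(u(1))). u(1) = 3, then t(3) = 8, then s(8) = 3, so the result is 3.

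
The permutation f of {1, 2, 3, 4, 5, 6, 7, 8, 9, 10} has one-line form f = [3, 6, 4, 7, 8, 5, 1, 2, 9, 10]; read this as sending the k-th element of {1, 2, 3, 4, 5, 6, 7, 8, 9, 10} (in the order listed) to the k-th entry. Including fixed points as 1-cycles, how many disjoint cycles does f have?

The cycle decomposition is (1, 3, 4, 7)(2, 6, 5, 8)(9)(10), which has 4 cycles (counting 1-cycles).

4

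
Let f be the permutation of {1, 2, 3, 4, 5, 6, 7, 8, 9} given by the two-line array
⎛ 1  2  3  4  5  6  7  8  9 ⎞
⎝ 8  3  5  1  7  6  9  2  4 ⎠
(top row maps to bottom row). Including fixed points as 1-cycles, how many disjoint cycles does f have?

2

The cycle decomposition is (1 8 2 3 5 7 9 4)(6), which has 2 cycles (counting 1-cycles).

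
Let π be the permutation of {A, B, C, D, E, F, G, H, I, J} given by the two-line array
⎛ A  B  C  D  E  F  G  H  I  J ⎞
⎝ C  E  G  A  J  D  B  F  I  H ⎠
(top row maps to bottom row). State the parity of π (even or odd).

even

In disjoint-cycle form the cycle lengths are 9, 1.
A cycle of length ℓ contributes ℓ−1 transpositions, so π is a product of 8 transpositions — even.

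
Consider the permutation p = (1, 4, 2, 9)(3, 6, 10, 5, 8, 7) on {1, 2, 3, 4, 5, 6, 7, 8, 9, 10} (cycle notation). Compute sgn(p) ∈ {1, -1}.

1

The cycle lengths are 6, 4.
A cycle is odd iff its length is even; p has 2 even-length cycles, so sgn(p) = (−1)^2 and p is even.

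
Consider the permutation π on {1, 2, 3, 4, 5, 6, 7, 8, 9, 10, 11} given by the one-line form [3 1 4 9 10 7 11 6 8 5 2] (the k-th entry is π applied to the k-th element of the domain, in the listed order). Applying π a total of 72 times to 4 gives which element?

Tracing 4 → 9 → … returns to 4 after 9 steps, so 4 lies in a 9-cycle (1, 3, 4, 9, 8, 6, 7, 11, 2).
Powers repeat with period 9 on this cycle, and 72 mod 9 = 0, so π^72(4) = π^0(4).
So π^72(4) = 4.

4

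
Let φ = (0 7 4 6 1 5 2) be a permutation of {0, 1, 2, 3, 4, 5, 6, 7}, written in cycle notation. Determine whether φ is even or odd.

even

The cycle lengths are 7, 1.
A cycle of length ℓ contributes ℓ−1 transpositions, so φ is a product of 6 transpositions — even.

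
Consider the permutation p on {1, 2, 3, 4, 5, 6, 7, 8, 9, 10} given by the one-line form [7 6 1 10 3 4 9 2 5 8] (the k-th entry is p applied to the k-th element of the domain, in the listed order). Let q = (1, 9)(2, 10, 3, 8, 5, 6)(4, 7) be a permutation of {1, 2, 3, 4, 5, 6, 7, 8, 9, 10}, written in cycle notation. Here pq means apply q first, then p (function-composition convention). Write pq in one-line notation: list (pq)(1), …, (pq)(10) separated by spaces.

5 8 2 9 4 6 10 3 7 1

(pq)(x) = p(q(x)). Computing each image: p(q(1)) = p(9) = 5, p(q(2)) = p(10) = 8, p(q(3)) = p(8) = 2, p(q(4)) = p(7) = 9, p(q(5)) = p(6) = 4, p(q(6)) = p(2) = 6, p(q(7)) = p(4) = 10, p(q(8)) = p(5) = 3, p(q(9)) = p(1) = 7, p(q(10)) = p(3) = 1.
Hence pq = [5 8 2 9 4 6 10 3 7 1].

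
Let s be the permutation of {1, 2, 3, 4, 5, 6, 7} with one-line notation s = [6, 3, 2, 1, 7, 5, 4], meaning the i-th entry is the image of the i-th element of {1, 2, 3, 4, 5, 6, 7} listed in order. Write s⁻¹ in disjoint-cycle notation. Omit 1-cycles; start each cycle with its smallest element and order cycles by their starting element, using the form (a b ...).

(1 4 7 5 6)(2 3)

The cycle decomposition of s is (1 6 5 7 4)(2 3).
Reversing each cycle (and rotating so the smallest element leads) gives s⁻¹ = (1 4 7 5 6)(2 3).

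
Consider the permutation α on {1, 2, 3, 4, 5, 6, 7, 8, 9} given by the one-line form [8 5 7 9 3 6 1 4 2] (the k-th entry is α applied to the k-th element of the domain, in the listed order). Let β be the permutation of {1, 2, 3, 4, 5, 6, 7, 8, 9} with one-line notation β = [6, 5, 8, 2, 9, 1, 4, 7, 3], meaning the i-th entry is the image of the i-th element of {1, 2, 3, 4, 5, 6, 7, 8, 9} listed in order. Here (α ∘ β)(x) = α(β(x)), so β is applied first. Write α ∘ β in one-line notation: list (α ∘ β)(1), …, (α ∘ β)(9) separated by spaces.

For each element, apply β then α: 1 → 6 → 6; 2 → 5 → 3; 3 → 8 → 4; 4 → 2 → 5; 5 → 9 → 2; 6 → 1 → 8; 7 → 4 → 9; 8 → 7 → 1; 9 → 3 → 7.
Collecting the images, α ∘ β = [6 3 4 5 2 8 9 1 7].

6 3 4 5 2 8 9 1 7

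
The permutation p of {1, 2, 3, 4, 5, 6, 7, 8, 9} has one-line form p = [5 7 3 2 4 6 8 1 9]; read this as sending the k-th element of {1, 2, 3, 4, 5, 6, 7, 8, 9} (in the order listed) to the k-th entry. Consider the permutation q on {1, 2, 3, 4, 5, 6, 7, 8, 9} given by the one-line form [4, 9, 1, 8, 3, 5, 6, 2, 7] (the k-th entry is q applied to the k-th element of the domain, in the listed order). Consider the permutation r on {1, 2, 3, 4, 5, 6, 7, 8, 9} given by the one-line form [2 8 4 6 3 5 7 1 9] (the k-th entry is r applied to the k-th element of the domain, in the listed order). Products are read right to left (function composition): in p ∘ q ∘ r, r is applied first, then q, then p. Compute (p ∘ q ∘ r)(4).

Chase 4: r(4) = 6; q(6) = 5; p(5) = 4. Hence (p ∘ q ∘ r)(4) = 4.

4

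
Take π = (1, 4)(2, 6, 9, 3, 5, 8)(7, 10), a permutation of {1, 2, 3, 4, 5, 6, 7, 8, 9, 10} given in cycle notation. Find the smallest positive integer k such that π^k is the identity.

6

The cycle type of π is (6, 2, 2).
The order of π is the least common multiple of its cycle lengths: lcm(6, 2, 2) = 6.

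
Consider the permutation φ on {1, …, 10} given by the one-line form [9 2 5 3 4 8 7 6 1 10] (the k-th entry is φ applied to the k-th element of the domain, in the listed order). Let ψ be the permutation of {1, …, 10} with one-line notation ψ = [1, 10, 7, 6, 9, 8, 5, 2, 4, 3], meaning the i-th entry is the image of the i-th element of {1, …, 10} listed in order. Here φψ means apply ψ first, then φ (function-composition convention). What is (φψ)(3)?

First apply ψ: ψ(3) = 7, then φ(7) = 7. Thus (φψ)(3) = 7.

7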